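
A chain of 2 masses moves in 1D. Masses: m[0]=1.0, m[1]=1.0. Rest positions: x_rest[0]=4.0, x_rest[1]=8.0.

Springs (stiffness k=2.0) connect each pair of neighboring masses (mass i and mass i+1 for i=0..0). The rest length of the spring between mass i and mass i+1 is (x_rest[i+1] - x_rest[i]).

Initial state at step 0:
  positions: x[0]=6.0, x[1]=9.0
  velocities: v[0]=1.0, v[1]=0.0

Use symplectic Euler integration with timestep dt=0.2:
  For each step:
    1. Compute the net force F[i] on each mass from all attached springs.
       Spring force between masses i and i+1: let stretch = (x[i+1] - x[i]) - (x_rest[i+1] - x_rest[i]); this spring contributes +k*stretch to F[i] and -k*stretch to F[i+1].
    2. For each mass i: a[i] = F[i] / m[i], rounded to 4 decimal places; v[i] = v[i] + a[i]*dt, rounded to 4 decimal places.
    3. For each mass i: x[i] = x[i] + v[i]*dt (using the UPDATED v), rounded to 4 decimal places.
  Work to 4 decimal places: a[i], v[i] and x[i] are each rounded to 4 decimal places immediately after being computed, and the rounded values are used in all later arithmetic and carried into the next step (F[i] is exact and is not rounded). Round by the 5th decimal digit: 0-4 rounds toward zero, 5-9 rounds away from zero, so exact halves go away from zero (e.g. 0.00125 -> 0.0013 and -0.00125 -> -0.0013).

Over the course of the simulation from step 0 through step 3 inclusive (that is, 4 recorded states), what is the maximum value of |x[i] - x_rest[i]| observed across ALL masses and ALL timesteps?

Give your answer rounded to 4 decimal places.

Answer: 2.1568

Derivation:
Step 0: x=[6.0000 9.0000] v=[1.0000 0.0000]
Step 1: x=[6.1200 9.0800] v=[0.6000 0.4000]
Step 2: x=[6.1568 9.2432] v=[0.1840 0.8160]
Step 3: x=[6.1205 9.4795] v=[-0.1814 1.1814]
Max displacement = 2.1568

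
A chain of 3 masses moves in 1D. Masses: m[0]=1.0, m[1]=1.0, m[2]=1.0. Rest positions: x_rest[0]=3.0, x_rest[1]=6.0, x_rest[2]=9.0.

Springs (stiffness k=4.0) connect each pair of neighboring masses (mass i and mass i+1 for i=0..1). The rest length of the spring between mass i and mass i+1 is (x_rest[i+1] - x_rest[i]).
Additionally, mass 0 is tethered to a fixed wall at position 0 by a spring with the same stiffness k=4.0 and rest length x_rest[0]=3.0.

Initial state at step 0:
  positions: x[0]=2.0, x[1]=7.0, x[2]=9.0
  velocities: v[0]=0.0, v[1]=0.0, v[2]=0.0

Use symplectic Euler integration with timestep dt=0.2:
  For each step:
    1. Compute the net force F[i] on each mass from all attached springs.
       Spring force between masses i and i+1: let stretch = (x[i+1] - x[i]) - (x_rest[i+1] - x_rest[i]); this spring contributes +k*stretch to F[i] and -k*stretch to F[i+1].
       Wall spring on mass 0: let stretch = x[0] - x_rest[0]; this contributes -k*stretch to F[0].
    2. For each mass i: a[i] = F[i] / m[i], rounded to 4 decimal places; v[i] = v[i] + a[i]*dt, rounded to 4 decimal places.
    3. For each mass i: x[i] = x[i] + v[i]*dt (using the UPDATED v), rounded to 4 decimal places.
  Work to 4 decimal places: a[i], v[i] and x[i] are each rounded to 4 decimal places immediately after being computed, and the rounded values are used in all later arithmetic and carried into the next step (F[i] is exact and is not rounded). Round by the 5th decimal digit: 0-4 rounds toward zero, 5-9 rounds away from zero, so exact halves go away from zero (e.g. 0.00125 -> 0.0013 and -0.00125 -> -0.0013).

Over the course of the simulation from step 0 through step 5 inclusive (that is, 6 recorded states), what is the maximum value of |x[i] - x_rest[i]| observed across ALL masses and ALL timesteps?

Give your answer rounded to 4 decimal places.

Step 0: x=[2.0000 7.0000 9.0000] v=[0.0000 0.0000 0.0000]
Step 1: x=[2.4800 6.5200 9.1600] v=[2.4000 -2.4000 0.8000]
Step 2: x=[3.2096 5.8160 9.3776] v=[3.6480 -3.5200 1.0880]
Step 3: x=[3.8427 5.2648 9.5053] v=[3.1654 -2.7558 0.6387]
Step 4: x=[4.0885 5.1646 9.4346] v=[1.2289 -0.5011 -0.3537]
Step 5: x=[3.8523 5.5754 9.1607] v=[-1.1810 2.0540 -1.3697]
Max displacement = 1.0885

Answer: 1.0885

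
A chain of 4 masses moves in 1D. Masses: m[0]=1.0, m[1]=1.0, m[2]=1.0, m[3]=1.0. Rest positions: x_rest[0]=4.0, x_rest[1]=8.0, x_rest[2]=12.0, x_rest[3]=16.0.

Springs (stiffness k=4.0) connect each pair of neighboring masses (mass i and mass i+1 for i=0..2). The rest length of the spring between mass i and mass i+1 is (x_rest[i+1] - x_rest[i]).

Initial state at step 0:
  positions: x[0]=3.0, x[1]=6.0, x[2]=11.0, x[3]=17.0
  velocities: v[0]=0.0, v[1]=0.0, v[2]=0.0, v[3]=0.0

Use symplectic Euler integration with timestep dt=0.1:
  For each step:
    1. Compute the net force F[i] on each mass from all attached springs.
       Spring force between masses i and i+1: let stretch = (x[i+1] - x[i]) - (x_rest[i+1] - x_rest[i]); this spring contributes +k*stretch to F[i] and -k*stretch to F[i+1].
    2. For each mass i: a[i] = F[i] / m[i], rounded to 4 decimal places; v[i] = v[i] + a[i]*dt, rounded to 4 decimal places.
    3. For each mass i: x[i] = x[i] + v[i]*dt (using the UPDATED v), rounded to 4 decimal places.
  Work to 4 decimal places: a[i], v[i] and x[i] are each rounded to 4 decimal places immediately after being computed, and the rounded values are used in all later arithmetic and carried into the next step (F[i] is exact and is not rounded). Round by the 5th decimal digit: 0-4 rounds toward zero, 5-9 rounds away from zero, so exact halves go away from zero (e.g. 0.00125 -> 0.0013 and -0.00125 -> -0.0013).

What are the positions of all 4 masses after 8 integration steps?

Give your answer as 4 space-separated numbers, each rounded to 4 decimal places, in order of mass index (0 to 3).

Answer: 2.3803 7.7760 11.8540 14.9900

Derivation:
Step 0: x=[3.0000 6.0000 11.0000 17.0000] v=[0.0000 0.0000 0.0000 0.0000]
Step 1: x=[2.9600 6.0800 11.0400 16.9200] v=[-0.4000 0.8000 0.4000 -0.8000]
Step 2: x=[2.8848 6.2336 11.1168 16.7648] v=[-0.7520 1.5360 0.7680 -1.5520]
Step 3: x=[2.7836 6.4486 11.2242 16.5437] v=[-1.0125 2.1498 1.0739 -2.2112]
Step 4: x=[2.6690 6.7080 11.3534 16.2698] v=[-1.1465 2.5940 1.2915 -2.7390]
Step 5: x=[2.5559 6.9917 11.4934 15.9592] v=[-1.1309 2.8366 1.3999 -3.1056]
Step 6: x=[2.4602 7.2780 11.6320 15.6300] v=[-0.9566 2.8630 1.3855 -3.2919]
Step 7: x=[2.3973 7.5458 11.7563 15.3009] v=[-0.6295 2.6775 1.2431 -3.2911]
Step 8: x=[2.3803 7.7760 11.8540 14.9900] v=[-0.1701 2.3023 0.9767 -3.1089]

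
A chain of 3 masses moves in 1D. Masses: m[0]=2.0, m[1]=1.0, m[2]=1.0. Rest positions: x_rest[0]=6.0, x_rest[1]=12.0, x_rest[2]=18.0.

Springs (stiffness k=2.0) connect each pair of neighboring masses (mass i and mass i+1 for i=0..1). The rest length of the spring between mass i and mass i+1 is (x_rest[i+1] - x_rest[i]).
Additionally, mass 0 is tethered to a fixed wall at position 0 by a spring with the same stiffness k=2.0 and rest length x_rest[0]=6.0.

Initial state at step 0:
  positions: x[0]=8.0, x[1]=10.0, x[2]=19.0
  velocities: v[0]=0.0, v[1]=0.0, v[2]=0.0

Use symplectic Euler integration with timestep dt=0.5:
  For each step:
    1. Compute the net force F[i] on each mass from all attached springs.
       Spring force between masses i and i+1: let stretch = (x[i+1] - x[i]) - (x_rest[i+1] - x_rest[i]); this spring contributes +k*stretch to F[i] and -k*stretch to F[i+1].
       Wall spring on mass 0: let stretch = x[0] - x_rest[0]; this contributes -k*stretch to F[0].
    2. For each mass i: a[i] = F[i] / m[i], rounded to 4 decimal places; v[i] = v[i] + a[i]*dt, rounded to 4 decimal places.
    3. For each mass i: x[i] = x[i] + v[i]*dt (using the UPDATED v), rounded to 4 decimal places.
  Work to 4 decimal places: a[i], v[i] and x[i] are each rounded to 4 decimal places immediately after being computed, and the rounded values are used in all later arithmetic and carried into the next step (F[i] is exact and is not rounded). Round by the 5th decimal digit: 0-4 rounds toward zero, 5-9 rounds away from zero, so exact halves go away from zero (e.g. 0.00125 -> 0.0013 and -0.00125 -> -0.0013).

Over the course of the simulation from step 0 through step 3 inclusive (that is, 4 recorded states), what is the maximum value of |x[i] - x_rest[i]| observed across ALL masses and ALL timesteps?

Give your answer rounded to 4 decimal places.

Answer: 3.5000

Derivation:
Step 0: x=[8.0000 10.0000 19.0000] v=[0.0000 0.0000 0.0000]
Step 1: x=[6.5000 13.5000 17.5000] v=[-3.0000 7.0000 -3.0000]
Step 2: x=[5.1250 15.5000 17.0000] v=[-2.7500 4.0000 -1.0000]
Step 3: x=[5.0625 13.0625 18.7500] v=[-0.1250 -4.8750 3.5000]
Max displacement = 3.5000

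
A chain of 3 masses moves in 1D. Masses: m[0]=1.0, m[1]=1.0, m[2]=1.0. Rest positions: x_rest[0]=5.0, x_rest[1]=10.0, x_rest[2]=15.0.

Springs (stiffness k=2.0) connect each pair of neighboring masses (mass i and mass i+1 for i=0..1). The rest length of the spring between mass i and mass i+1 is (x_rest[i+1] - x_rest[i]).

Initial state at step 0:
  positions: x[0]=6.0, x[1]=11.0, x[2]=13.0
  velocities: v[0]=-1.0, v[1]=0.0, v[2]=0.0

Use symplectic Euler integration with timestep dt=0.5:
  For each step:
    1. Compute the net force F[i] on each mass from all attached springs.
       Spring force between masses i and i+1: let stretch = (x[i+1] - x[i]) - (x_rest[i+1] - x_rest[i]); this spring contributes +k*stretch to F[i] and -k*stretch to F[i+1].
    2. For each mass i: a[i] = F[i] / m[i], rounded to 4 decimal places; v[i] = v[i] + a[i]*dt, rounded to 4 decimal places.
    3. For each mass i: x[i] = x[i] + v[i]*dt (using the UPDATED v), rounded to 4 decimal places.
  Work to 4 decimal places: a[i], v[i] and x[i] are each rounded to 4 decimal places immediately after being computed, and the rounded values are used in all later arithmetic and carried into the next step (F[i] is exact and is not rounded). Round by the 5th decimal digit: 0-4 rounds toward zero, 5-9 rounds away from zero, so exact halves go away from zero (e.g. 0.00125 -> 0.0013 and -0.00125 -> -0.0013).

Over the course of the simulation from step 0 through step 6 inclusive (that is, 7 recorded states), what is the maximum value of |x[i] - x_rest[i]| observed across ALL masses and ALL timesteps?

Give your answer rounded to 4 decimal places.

Step 0: x=[6.0000 11.0000 13.0000] v=[-1.0000 0.0000 0.0000]
Step 1: x=[5.5000 9.5000 14.5000] v=[-1.0000 -3.0000 3.0000]
Step 2: x=[4.5000 8.5000 16.0000] v=[-2.0000 -2.0000 3.0000]
Step 3: x=[3.0000 9.2500 16.2500] v=[-3.0000 1.5000 0.5000]
Step 4: x=[2.1250 10.3750 15.5000] v=[-1.7500 2.2500 -1.5000]
Step 5: x=[2.8750 9.9375 14.6875] v=[1.5000 -0.8750 -1.6250]
Step 6: x=[4.6563 8.3438 14.0000] v=[3.5625 -3.1875 -1.3750]
Max displacement = 2.8750

Answer: 2.8750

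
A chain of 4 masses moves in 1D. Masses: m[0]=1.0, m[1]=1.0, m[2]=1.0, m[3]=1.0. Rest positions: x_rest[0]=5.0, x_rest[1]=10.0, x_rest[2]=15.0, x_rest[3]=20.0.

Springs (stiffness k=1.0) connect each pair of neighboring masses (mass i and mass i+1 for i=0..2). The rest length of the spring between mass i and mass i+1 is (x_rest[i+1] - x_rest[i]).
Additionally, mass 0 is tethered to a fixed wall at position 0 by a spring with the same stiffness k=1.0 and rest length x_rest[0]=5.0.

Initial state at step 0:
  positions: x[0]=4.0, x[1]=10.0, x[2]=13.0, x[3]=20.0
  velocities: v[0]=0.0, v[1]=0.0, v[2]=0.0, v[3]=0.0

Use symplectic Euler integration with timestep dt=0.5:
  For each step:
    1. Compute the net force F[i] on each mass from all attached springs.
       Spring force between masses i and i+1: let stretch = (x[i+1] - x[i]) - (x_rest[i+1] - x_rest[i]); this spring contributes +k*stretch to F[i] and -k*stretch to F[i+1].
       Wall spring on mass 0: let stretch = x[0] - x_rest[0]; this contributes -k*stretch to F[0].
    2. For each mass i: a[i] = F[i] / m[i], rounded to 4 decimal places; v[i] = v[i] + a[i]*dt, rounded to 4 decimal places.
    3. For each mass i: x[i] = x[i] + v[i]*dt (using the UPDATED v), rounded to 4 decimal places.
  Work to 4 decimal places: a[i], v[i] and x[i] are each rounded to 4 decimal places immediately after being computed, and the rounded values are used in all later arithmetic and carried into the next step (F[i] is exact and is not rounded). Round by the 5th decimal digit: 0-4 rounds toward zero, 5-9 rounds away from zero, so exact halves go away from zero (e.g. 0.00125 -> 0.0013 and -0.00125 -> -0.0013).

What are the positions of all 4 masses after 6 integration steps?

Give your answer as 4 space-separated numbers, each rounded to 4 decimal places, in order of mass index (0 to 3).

Step 0: x=[4.0000 10.0000 13.0000 20.0000] v=[0.0000 0.0000 0.0000 0.0000]
Step 1: x=[4.5000 9.2500 14.0000 19.5000] v=[1.0000 -1.5000 2.0000 -1.0000]
Step 2: x=[5.0625 8.5000 15.1875 18.8750] v=[1.1250 -1.5000 2.3750 -1.2500]
Step 3: x=[5.2188 8.5625 15.6250 18.5781] v=[0.3125 0.1250 0.8750 -0.5938]
Step 4: x=[4.9063 9.5547 15.0352 18.7930] v=[-0.6251 1.9844 -1.1797 0.4297]
Step 5: x=[4.5293 10.7550 14.0147 19.3184] v=[-0.7541 2.4005 -2.0411 1.0508]
Step 6: x=[4.5764 11.2138 13.5052 19.7679] v=[0.0941 0.9175 -1.0191 0.8990]

Answer: 4.5764 11.2138 13.5052 19.7679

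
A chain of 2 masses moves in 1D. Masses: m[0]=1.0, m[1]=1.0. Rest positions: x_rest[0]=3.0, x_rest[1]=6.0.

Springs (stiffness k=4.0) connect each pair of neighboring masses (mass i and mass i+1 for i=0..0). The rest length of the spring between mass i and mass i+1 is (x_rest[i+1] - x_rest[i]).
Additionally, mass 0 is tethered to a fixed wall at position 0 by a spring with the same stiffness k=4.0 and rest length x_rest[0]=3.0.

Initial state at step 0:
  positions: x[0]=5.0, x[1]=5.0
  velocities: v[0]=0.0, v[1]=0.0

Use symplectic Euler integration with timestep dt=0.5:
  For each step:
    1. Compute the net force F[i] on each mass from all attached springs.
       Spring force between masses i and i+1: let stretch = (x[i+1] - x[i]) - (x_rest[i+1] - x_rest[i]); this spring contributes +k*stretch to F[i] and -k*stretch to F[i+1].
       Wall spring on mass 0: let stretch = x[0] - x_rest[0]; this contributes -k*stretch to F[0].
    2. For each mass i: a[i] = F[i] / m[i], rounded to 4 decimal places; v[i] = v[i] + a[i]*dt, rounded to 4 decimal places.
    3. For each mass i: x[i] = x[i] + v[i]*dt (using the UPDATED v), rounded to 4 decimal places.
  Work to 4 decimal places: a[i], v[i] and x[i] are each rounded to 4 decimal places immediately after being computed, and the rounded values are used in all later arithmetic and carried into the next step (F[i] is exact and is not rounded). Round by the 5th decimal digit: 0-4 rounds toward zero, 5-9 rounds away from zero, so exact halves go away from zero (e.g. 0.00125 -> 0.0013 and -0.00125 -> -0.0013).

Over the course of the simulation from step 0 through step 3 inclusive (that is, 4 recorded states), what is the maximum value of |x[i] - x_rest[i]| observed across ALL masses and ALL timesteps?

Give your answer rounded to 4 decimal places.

Answer: 3.0000

Derivation:
Step 0: x=[5.0000 5.0000] v=[0.0000 0.0000]
Step 1: x=[0.0000 8.0000] v=[-10.0000 6.0000]
Step 2: x=[3.0000 6.0000] v=[6.0000 -4.0000]
Step 3: x=[6.0000 4.0000] v=[6.0000 -4.0000]
Max displacement = 3.0000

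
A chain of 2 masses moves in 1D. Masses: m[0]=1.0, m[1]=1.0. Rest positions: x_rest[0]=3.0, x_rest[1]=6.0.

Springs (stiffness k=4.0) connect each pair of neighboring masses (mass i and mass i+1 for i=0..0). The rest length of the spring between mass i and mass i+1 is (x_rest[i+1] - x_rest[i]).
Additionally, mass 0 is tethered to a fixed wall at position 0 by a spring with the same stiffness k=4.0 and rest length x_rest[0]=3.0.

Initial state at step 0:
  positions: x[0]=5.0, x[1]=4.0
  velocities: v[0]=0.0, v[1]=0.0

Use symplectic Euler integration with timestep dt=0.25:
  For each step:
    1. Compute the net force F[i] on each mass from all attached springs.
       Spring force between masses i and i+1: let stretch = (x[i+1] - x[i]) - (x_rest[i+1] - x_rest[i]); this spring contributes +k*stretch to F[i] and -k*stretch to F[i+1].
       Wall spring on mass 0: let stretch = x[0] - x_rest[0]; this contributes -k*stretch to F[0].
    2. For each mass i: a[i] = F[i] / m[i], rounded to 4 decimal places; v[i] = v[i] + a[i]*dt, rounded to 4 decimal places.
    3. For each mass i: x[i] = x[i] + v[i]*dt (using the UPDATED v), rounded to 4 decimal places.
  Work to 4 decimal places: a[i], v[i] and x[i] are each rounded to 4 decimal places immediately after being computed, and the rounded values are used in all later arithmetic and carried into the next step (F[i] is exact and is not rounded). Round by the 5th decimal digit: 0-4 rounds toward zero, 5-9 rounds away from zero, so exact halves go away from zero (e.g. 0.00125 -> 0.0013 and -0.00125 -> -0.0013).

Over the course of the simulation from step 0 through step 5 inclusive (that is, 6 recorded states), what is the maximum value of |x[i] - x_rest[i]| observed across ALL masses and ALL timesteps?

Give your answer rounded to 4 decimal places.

Answer: 2.6562

Derivation:
Step 0: x=[5.0000 4.0000] v=[0.0000 0.0000]
Step 1: x=[3.5000 5.0000] v=[-6.0000 4.0000]
Step 2: x=[1.5000 6.3750] v=[-8.0000 5.5000]
Step 3: x=[0.3438 7.2813] v=[-4.6250 3.6250]
Step 4: x=[0.8360 7.2032] v=[1.9687 -0.3125]
Step 5: x=[2.7110 6.2833] v=[7.4999 -3.6797]
Max displacement = 2.6562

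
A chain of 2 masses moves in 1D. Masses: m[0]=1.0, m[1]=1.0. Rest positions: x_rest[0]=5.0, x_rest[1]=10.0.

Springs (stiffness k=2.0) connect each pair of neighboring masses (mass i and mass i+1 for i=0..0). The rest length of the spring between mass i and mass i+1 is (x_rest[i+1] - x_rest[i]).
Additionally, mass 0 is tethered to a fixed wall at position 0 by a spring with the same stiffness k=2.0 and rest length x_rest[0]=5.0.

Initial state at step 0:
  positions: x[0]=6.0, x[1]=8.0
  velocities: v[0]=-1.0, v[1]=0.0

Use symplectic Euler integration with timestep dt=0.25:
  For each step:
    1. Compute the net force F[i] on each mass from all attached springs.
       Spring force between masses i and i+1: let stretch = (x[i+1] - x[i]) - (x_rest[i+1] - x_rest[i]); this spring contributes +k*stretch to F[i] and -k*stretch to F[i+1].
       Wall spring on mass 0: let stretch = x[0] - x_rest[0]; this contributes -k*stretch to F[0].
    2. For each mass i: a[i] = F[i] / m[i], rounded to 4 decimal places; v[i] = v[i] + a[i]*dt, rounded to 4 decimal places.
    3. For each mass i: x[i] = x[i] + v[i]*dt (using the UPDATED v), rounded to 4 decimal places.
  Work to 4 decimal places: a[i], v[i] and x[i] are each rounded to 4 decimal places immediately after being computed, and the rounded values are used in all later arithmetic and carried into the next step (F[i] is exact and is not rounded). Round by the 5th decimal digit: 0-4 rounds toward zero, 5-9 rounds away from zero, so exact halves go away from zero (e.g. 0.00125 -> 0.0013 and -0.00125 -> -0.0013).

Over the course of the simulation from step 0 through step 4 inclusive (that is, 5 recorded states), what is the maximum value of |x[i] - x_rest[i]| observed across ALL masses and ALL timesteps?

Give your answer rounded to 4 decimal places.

Answer: 2.2856

Derivation:
Step 0: x=[6.0000 8.0000] v=[-1.0000 0.0000]
Step 1: x=[5.2500 8.3750] v=[-3.0000 1.5000]
Step 2: x=[4.2344 8.9844] v=[-4.0625 2.4375]
Step 3: x=[3.2832 9.6250] v=[-3.8047 2.5625]
Step 4: x=[2.7144 10.0979] v=[-2.2754 1.8916]
Max displacement = 2.2856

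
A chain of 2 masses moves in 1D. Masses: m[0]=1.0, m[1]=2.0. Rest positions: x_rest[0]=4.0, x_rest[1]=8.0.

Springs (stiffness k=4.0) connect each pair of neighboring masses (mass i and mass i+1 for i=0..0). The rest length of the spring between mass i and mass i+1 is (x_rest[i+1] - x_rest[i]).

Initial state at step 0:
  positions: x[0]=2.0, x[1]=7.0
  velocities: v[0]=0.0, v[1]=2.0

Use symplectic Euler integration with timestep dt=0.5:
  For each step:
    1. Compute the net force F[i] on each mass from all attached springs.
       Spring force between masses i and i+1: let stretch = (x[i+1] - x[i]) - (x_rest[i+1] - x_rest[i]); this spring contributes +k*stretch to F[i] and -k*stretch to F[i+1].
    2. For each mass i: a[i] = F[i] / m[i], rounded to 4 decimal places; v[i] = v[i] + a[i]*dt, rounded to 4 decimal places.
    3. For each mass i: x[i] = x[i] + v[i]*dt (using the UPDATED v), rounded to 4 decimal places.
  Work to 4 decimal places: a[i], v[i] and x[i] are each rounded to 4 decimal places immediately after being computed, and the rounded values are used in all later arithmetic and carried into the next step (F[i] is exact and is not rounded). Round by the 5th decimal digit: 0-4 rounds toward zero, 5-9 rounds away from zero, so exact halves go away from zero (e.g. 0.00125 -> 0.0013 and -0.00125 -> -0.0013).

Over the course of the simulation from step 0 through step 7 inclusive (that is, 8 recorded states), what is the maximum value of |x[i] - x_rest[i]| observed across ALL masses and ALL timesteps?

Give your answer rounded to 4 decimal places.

Answer: 3.9532

Derivation:
Step 0: x=[2.0000 7.0000] v=[0.0000 2.0000]
Step 1: x=[3.0000 7.5000] v=[2.0000 1.0000]
Step 2: x=[4.5000 7.7500] v=[3.0000 0.5000]
Step 3: x=[5.2500 8.3750] v=[1.5000 1.2500]
Step 4: x=[5.1250 9.4375] v=[-0.2500 2.1250]
Step 5: x=[5.3125 10.3438] v=[0.3750 1.8125]
Step 6: x=[6.5313 10.7344] v=[2.4376 0.7812]
Step 7: x=[7.9532 11.0235] v=[2.8438 0.5781]
Max displacement = 3.9532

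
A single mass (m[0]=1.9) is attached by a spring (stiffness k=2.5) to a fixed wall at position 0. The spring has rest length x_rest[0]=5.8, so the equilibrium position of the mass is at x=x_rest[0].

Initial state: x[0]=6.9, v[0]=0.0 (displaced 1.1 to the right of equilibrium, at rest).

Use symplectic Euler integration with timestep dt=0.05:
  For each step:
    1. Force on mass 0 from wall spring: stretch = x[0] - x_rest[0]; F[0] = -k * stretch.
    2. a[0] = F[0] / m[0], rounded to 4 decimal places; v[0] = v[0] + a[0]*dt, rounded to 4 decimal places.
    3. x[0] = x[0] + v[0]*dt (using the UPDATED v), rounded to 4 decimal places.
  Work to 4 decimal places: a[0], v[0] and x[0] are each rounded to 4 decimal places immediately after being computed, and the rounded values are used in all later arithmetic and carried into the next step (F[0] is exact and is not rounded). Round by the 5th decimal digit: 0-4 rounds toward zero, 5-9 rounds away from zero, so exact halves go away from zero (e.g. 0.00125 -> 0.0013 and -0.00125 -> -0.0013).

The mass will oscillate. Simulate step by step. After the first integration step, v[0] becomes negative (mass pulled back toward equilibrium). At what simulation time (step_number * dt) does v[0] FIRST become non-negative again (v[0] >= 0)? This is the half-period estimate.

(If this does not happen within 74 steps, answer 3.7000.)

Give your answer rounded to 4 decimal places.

Answer: 2.7500

Derivation:
Step 0: x=[6.9000] v=[0.0000]
Step 1: x=[6.8964] v=[-0.0724]
Step 2: x=[6.8892] v=[-0.1445]
Step 3: x=[6.8784] v=[-0.2162]
Step 4: x=[6.8640] v=[-0.2871]
Step 5: x=[6.8461] v=[-0.3571]
Step 6: x=[6.8248] v=[-0.4259]
Step 7: x=[6.8001] v=[-0.4933]
Step 8: x=[6.7721] v=[-0.5591]
Step 9: x=[6.7409] v=[-0.6231]
Step 10: x=[6.7067] v=[-0.6850]
Step 11: x=[6.6695] v=[-0.7447]
Step 12: x=[6.6294] v=[-0.8019]
Step 13: x=[6.5866] v=[-0.8565]
Step 14: x=[6.5412] v=[-0.9083]
Step 15: x=[6.4933] v=[-0.9571]
Step 16: x=[6.4432] v=[-1.0027]
Step 17: x=[6.3910] v=[-1.0450]
Step 18: x=[6.3368] v=[-1.0839]
Step 19: x=[6.2808] v=[-1.1192]
Step 20: x=[6.2233] v=[-1.1508]
Step 21: x=[6.1644] v=[-1.1787]
Step 22: x=[6.1043] v=[-1.2027]
Step 23: x=[6.0432] v=[-1.2227]
Step 24: x=[5.9813] v=[-1.2387]
Step 25: x=[5.9188] v=[-1.2506]
Step 26: x=[5.8559] v=[-1.2584]
Step 27: x=[5.7928] v=[-1.2621]
Step 28: x=[5.7297] v=[-1.2616]
Step 29: x=[5.6669] v=[-1.2570]
Step 30: x=[5.6045] v=[-1.2482]
Step 31: x=[5.5427] v=[-1.2353]
Step 32: x=[5.4818] v=[-1.2184]
Step 33: x=[5.4219] v=[-1.1975]
Step 34: x=[5.3633] v=[-1.1726]
Step 35: x=[5.3061] v=[-1.1439]
Step 36: x=[5.2505] v=[-1.1114]
Step 37: x=[5.1967] v=[-1.0753]
Step 38: x=[5.1449] v=[-1.0356]
Step 39: x=[5.0953] v=[-0.9925]
Step 40: x=[5.0480] v=[-0.9461]
Step 41: x=[5.0032] v=[-0.8966]
Step 42: x=[4.9610] v=[-0.8442]
Step 43: x=[4.9216] v=[-0.7890]
Step 44: x=[4.8850] v=[-0.7312]
Step 45: x=[4.8515] v=[-0.6710]
Step 46: x=[4.8211] v=[-0.6086]
Step 47: x=[4.7939] v=[-0.5442]
Step 48: x=[4.7700] v=[-0.4780]
Step 49: x=[4.7495] v=[-0.4102]
Step 50: x=[4.7324] v=[-0.3411]
Step 51: x=[4.7189] v=[-0.2709]
Step 52: x=[4.7089] v=[-0.1998]
Step 53: x=[4.7025] v=[-0.1280]
Step 54: x=[4.6997] v=[-0.0558]
Step 55: x=[4.7005] v=[0.0166]
First v>=0 after going negative at step 55, time=2.7500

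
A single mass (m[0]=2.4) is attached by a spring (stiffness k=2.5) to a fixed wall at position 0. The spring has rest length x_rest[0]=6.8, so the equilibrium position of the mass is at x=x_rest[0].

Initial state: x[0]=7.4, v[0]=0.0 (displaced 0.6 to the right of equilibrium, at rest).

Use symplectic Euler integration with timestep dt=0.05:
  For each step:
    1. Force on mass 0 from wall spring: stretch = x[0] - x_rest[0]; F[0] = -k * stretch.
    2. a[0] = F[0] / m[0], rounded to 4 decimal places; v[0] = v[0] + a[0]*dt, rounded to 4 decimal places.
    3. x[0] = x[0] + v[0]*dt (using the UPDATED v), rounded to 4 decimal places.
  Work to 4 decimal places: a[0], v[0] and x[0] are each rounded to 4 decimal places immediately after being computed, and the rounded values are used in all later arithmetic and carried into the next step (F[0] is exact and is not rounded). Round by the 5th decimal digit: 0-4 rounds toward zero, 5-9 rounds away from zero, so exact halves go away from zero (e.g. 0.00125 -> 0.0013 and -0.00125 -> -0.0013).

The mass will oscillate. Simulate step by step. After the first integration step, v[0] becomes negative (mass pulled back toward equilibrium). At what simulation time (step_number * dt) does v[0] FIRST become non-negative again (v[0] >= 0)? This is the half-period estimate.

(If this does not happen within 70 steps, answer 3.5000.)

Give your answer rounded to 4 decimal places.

Step 0: x=[7.4000] v=[0.0000]
Step 1: x=[7.3984] v=[-0.0313]
Step 2: x=[7.3953] v=[-0.0625]
Step 3: x=[7.3906] v=[-0.0935]
Step 4: x=[7.3844] v=[-0.1243]
Step 5: x=[7.3767] v=[-0.1547]
Step 6: x=[7.3675] v=[-0.1847]
Step 7: x=[7.3568] v=[-0.2143]
Step 8: x=[7.3446] v=[-0.2433]
Step 9: x=[7.3310] v=[-0.2717]
Step 10: x=[7.3160] v=[-0.2994]
Step 11: x=[7.2997] v=[-0.3263]
Step 12: x=[7.2821] v=[-0.3523]
Step 13: x=[7.2632] v=[-0.3774]
Step 14: x=[7.2431] v=[-0.4015]
Step 15: x=[7.2219] v=[-0.4246]
Step 16: x=[7.1996] v=[-0.4466]
Step 17: x=[7.1762] v=[-0.4674]
Step 18: x=[7.1519] v=[-0.4870]
Step 19: x=[7.1266] v=[-0.5053]
Step 20: x=[7.1005] v=[-0.5223]
Step 21: x=[7.0736] v=[-0.5380]
Step 22: x=[7.0460] v=[-0.5523]
Step 23: x=[7.0177] v=[-0.5651]
Step 24: x=[6.9889] v=[-0.5764]
Step 25: x=[6.9596] v=[-0.5862]
Step 26: x=[6.9299] v=[-0.5945]
Step 27: x=[6.8998] v=[-0.6013]
Step 28: x=[6.8695] v=[-0.6065]
Step 29: x=[6.8390] v=[-0.6101]
Step 30: x=[6.8084] v=[-0.6121]
Step 31: x=[6.7778] v=[-0.6125]
Step 32: x=[6.7472] v=[-0.6113]
Step 33: x=[6.7168] v=[-0.6086]
Step 34: x=[6.6866] v=[-0.6043]
Step 35: x=[6.6567] v=[-0.5984]
Step 36: x=[6.6272] v=[-0.5909]
Step 37: x=[6.5981] v=[-0.5819]
Step 38: x=[6.5695] v=[-0.5714]
Step 39: x=[6.5415] v=[-0.5594]
Step 40: x=[6.5142] v=[-0.5459]
Step 41: x=[6.4877] v=[-0.5310]
Step 42: x=[6.4620] v=[-0.5147]
Step 43: x=[6.4371] v=[-0.4971]
Step 44: x=[6.4132] v=[-0.4782]
Step 45: x=[6.3903] v=[-0.4581]
Step 46: x=[6.3685] v=[-0.4368]
Step 47: x=[6.3478] v=[-0.4143]
Step 48: x=[6.3283] v=[-0.3908]
Step 49: x=[6.3100] v=[-0.3662]
Step 50: x=[6.2930] v=[-0.3407]
Step 51: x=[6.2773] v=[-0.3143]
Step 52: x=[6.2629] v=[-0.2871]
Step 53: x=[6.2499] v=[-0.2591]
Step 54: x=[6.2384] v=[-0.2305]
Step 55: x=[6.2283] v=[-0.2013]
Step 56: x=[6.2197] v=[-0.1715]
Step 57: x=[6.2126] v=[-0.1413]
Step 58: x=[6.2071] v=[-0.1107]
Step 59: x=[6.2031] v=[-0.0798]
Step 60: x=[6.2007] v=[-0.0487]
Step 61: x=[6.1998] v=[-0.0175]
Step 62: x=[6.2005] v=[0.0138]
First v>=0 after going negative at step 62, time=3.1000

Answer: 3.1000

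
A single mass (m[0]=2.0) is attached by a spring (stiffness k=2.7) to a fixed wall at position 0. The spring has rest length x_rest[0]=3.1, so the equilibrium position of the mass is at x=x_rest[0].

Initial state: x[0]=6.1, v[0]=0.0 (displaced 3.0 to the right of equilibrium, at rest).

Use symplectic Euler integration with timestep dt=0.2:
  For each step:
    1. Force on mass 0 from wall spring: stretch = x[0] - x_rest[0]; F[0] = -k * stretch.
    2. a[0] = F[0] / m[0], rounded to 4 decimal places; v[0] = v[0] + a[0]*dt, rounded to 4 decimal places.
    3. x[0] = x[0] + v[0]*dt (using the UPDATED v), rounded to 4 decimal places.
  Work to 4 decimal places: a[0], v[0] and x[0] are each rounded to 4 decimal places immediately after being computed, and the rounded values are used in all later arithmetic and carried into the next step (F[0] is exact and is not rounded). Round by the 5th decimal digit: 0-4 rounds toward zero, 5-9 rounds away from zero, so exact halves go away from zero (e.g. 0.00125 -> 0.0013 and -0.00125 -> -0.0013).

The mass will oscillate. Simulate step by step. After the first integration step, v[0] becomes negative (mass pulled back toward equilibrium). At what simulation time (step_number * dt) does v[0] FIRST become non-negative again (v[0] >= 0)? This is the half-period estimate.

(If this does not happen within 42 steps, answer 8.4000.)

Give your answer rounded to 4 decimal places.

Answer: 2.8000

Derivation:
Step 0: x=[6.1000] v=[0.0000]
Step 1: x=[5.9380] v=[-0.8100]
Step 2: x=[5.6227] v=[-1.5763]
Step 3: x=[5.1712] v=[-2.2574]
Step 4: x=[4.6079] v=[-2.8166]
Step 5: x=[3.9632] v=[-3.2237]
Step 6: x=[3.2718] v=[-3.4568]
Step 7: x=[2.5712] v=[-3.5032]
Step 8: x=[1.8991] v=[-3.3604]
Step 9: x=[1.2919] v=[-3.0362]
Step 10: x=[0.7823] v=[-2.5480]
Step 11: x=[0.3979] v=[-1.9222]
Step 12: x=[0.1594] v=[-1.1926]
Step 13: x=[0.0797] v=[-0.3986]
Step 14: x=[0.1631] v=[0.4169]
First v>=0 after going negative at step 14, time=2.8000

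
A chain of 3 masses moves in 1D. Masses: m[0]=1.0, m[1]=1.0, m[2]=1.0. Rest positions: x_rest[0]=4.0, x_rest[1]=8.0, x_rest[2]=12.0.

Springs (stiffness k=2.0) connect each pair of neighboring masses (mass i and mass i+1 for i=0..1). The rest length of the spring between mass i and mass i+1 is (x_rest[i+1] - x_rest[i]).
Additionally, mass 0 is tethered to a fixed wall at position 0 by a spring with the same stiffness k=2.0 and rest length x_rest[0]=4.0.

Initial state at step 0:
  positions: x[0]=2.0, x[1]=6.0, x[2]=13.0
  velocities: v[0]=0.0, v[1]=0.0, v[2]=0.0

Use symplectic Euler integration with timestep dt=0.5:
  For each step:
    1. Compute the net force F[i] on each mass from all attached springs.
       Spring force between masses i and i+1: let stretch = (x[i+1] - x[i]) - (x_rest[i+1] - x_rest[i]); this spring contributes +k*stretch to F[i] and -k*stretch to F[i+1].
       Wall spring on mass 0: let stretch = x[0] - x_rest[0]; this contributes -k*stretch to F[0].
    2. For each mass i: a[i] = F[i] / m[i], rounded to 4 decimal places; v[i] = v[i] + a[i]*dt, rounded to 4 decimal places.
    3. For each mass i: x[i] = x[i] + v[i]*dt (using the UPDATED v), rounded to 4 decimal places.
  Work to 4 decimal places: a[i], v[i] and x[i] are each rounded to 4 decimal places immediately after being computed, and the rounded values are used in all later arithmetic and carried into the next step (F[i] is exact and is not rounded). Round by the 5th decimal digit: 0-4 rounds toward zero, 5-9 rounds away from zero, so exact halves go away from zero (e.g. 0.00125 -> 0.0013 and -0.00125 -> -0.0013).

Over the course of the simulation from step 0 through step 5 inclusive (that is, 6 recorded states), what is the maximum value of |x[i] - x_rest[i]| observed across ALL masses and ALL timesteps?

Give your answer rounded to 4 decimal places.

Step 0: x=[2.0000 6.0000 13.0000] v=[0.0000 0.0000 0.0000]
Step 1: x=[3.0000 7.5000 11.5000] v=[2.0000 3.0000 -3.0000]
Step 2: x=[4.7500 8.7500 10.0000] v=[3.5000 2.5000 -3.0000]
Step 3: x=[6.1250 8.6250 9.8750] v=[2.7500 -0.2500 -0.2500]
Step 4: x=[5.6875 7.8750 11.1250] v=[-0.8750 -1.5000 2.5000]
Step 5: x=[3.5000 7.6563 12.7500] v=[-4.3750 -0.4375 3.2500]
Max displacement = 2.1250

Answer: 2.1250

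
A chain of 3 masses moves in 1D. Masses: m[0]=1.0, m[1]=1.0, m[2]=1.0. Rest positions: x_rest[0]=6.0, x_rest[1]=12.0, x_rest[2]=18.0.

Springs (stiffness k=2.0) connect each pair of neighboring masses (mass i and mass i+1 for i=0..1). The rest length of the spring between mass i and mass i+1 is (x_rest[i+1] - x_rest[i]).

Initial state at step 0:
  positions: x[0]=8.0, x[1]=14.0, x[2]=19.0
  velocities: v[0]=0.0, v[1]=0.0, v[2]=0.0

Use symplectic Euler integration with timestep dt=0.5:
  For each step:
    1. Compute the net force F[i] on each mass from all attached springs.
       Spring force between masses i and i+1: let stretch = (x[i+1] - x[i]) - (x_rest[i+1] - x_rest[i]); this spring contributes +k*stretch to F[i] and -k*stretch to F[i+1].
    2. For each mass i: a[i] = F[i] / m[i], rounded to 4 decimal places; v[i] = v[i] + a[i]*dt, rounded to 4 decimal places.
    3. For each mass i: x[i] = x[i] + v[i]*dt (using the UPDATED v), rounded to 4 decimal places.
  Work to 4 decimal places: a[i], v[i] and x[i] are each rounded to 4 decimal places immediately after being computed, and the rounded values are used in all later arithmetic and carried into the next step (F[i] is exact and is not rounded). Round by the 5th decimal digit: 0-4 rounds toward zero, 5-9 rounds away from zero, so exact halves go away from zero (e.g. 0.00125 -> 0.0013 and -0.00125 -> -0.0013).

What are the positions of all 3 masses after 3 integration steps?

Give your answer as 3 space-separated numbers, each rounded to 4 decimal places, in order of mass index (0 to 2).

Answer: 7.2500 13.6250 20.1250

Derivation:
Step 0: x=[8.0000 14.0000 19.0000] v=[0.0000 0.0000 0.0000]
Step 1: x=[8.0000 13.5000 19.5000] v=[0.0000 -1.0000 1.0000]
Step 2: x=[7.7500 13.2500 20.0000] v=[-0.5000 -0.5000 1.0000]
Step 3: x=[7.2500 13.6250 20.1250] v=[-1.0000 0.7500 0.2500]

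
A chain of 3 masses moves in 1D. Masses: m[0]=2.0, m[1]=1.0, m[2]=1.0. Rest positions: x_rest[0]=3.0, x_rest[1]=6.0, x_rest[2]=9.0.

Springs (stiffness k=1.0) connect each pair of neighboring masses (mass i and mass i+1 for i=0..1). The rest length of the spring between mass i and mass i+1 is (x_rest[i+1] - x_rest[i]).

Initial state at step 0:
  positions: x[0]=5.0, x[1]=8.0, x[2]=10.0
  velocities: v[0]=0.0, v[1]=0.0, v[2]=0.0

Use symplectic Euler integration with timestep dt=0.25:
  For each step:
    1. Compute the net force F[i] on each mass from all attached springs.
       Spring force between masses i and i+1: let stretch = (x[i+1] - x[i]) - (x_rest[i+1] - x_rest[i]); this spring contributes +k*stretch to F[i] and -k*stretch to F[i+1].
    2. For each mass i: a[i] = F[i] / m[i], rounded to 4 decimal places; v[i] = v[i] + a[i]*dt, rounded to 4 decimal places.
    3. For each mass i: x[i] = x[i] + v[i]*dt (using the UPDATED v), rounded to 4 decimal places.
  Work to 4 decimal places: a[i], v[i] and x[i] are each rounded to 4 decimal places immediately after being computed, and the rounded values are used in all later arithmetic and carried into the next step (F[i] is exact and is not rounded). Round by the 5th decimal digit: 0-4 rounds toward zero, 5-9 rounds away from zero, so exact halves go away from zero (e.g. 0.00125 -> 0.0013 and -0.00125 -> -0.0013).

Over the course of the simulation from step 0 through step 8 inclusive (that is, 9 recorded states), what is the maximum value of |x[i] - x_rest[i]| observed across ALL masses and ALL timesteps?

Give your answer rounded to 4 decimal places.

Answer: 2.0811

Derivation:
Step 0: x=[5.0000 8.0000 10.0000] v=[0.0000 0.0000 0.0000]
Step 1: x=[5.0000 7.9375 10.0625] v=[0.0000 -0.2500 0.2500]
Step 2: x=[4.9981 7.8242 10.1797] v=[-0.0078 -0.4531 0.4688]
Step 3: x=[4.9907 7.6815 10.3372] v=[-0.0296 -0.5708 0.6299]
Step 4: x=[4.9736 7.5366 10.5162] v=[-0.0683 -0.5796 0.7160]
Step 5: x=[4.9429 7.4177 10.6965] v=[-0.1229 -0.4755 0.7211]
Step 6: x=[4.8958 7.3491 10.8594] v=[-0.1886 -0.2745 0.6514]
Step 7: x=[4.8316 7.3465 10.9904] v=[-0.2570 -0.0103 0.5238]
Step 8: x=[4.7522 7.4145 11.0811] v=[-0.3177 0.2720 0.3628]
Max displacement = 2.0811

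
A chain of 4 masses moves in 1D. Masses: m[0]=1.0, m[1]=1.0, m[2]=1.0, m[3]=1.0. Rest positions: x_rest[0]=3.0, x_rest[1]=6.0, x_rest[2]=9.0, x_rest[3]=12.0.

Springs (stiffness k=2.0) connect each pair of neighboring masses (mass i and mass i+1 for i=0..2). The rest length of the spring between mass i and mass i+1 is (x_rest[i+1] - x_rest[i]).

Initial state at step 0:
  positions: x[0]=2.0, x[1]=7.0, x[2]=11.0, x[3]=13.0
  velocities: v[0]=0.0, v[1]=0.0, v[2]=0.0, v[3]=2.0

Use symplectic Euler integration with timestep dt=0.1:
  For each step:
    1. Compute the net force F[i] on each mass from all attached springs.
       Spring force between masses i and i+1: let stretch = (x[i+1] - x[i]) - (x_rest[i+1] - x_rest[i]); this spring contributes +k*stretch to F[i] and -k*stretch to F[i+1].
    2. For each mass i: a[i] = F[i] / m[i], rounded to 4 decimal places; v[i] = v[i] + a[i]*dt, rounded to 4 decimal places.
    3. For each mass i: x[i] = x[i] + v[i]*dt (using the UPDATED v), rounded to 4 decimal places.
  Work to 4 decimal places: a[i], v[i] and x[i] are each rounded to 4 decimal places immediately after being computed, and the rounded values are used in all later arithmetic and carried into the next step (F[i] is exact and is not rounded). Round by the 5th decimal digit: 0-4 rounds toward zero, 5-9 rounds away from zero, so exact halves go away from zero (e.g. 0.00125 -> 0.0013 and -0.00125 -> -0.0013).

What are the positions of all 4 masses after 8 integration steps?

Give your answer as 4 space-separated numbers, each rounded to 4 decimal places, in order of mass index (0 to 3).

Answer: 3.2062 6.4548 10.1445 14.7944

Derivation:
Step 0: x=[2.0000 7.0000 11.0000 13.0000] v=[0.0000 0.0000 0.0000 2.0000]
Step 1: x=[2.0400 6.9800 10.9600 13.2200] v=[0.4000 -0.2000 -0.4000 2.2000]
Step 2: x=[2.1188 6.9408 10.8856 13.4548] v=[0.7880 -0.3920 -0.7440 2.3480]
Step 3: x=[2.2340 6.8841 10.7837 13.6982] v=[1.1524 -0.5674 -1.0191 2.4342]
Step 4: x=[2.3822 6.8124 10.6621 13.9433] v=[1.4824 -0.7175 -1.2161 2.4513]
Step 5: x=[2.5590 6.7290 10.5291 14.1828] v=[1.7684 -0.8336 -1.3298 2.3951]
Step 6: x=[2.7592 6.6382 10.3932 14.4092] v=[2.0024 -0.9076 -1.3591 2.2644]
Step 7: x=[2.9770 6.5450 10.2625 14.6153] v=[2.1782 -0.9324 -1.3069 2.0612]
Step 8: x=[3.2062 6.4548 10.1445 14.7944] v=[2.2918 -0.9025 -1.1798 1.7906]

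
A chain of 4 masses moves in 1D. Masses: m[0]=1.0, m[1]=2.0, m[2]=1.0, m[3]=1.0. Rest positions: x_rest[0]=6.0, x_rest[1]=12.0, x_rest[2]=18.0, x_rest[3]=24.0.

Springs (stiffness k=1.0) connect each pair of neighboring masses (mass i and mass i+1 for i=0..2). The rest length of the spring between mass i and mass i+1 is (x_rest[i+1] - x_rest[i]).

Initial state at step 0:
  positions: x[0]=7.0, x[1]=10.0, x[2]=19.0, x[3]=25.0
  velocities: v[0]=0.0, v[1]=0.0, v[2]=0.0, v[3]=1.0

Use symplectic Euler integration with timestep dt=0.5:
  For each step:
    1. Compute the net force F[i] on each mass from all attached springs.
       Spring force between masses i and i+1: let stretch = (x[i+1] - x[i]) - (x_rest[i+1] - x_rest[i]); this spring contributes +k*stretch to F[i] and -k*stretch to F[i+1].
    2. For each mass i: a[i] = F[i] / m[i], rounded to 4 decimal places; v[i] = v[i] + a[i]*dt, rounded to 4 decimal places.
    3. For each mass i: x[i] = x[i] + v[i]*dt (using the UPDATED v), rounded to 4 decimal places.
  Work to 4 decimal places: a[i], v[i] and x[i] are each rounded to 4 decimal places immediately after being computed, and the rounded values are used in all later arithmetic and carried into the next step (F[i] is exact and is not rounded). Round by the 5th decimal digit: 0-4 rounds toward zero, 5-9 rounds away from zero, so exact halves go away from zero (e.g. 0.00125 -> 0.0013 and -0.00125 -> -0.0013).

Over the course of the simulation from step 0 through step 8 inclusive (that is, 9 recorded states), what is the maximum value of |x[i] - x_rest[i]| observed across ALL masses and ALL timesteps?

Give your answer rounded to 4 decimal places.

Step 0: x=[7.0000 10.0000 19.0000 25.0000] v=[0.0000 0.0000 0.0000 1.0000]
Step 1: x=[6.2500 10.7500 18.2500 25.5000] v=[-1.5000 1.5000 -1.5000 1.0000]
Step 2: x=[5.1250 11.8750 17.4375 25.6875] v=[-2.2500 2.2500 -1.6250 0.3750]
Step 3: x=[4.1875 12.8516 17.2969 25.3125] v=[-1.8750 1.9531 -0.2813 -0.7500]
Step 4: x=[3.9160 13.3008 18.0489 24.4336] v=[-0.5430 0.8984 1.5039 -1.7578]
Step 5: x=[4.4907 13.1704 19.2100 23.4585] v=[1.1494 -0.2608 2.3222 -1.9502]
Step 6: x=[5.7354 12.7100 19.9234 22.9213] v=[2.4893 -0.9209 1.4267 -1.0745]
Step 7: x=[7.2237 12.2794 19.5829 23.1346] v=[2.9766 -0.8612 -0.6811 0.4266]
Step 8: x=[8.4760 12.1298 18.3044 23.9600] v=[2.5045 -0.2993 -2.5570 1.6508]
Max displacement = 2.4760

Answer: 2.4760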